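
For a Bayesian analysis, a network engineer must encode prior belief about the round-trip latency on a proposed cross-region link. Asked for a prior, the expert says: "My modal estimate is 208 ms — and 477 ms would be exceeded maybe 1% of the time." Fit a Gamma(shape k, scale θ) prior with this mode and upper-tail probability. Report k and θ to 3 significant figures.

k ≈ 7.94, θ ≈ 30

Gamma(k,θ) with k>1 has mode (k−1)θ, so θ = 208/(k−1).
Need P(X < 477) = 0.99 with θ tied to k this way. Start at k = 2, θ = 208: P(X<477) ≈ 0.668.
Too low — raise k to concentrate. Iterating converges to k ≈ 7.94.
Then θ = 208/(7.94−1) ≈ 30.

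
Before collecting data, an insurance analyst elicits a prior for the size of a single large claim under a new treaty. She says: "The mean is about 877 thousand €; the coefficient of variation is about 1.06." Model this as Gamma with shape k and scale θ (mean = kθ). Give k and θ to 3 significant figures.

For Gamma(k, scale θ): mean = kθ, variance = kθ², so CV = 1/√k.
CV = 1.06, hence k = 1/CV² = 0.89.
Then θ = mean/k = 877/0.89 = 985.

k ≈ 0.89, θ ≈ 985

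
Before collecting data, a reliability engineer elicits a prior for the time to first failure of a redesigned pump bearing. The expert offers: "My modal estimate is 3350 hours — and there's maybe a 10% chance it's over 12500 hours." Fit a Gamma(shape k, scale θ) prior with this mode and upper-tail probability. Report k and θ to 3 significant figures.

Gamma(k,θ) with k>1 has mode (k−1)θ, so θ = 3350/(k−1).
Need P(X < 12500) = 0.9 with θ tied to k this way. Start at k = 2, θ = 3350: P(X<12500) ≈ 0.887.
Too low — raise k to concentrate. Iterating converges to k ≈ 2.07.
Then θ = 3350/(2.07−1) ≈ 3130.

k ≈ 2.07, θ ≈ 3130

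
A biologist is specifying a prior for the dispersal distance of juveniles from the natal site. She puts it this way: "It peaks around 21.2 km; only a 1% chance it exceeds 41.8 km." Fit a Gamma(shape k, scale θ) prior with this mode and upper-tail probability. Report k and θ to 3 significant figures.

Gamma(k,θ) with k>1 has mode (k−1)θ, so θ = 21.2/(k−1).
Need P(X < 41.8) = 0.99 with θ tied to k this way. Start at k = 2, θ = 21.2: P(X<41.8) ≈ 0.586.
Too low — raise k to concentrate. Iterating converges to k ≈ 11.7.
Then θ = 21.2/(11.7−1) ≈ 1.98.

k ≈ 11.7, θ ≈ 1.98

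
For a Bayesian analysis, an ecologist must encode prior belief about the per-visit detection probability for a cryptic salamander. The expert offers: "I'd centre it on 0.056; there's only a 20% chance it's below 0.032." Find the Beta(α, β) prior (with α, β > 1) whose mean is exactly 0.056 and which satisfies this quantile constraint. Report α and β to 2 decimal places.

α ≈ 3.74, β ≈ 63.00

With mean 0.056 fixed, write α = 0.056s, β = 0.944s where s = α+β.
Need P(θ < 0.032) = 0.2 under Beta(0.056s, 0.944s). Normal approximation: (q−m)/√(m(1−m)/s) ≈ z_{0.2} = -0.842, so s ≈ 0.056·0.944·(-0.842)²/(0.032−0.056)² = 65.0.
At s = 65.0: P(θ<0.032) ≈ 0.204. Adjusting to match 0.2 gives s ≈ 66.73.
So α = 0.056·66.73 ≈ 3.74, β = 0.944·66.73 ≈ 63.00.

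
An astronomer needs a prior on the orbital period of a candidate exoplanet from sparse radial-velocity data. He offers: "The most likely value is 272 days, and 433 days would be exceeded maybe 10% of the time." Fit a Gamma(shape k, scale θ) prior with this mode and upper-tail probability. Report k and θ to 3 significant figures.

k ≈ 9.68, θ ≈ 31.3

Gamma(k,θ) with k>1 has mode (k−1)θ, so θ = 272/(k−1).
Need P(X < 433) = 0.9 with θ tied to k this way. Start at k = 2, θ = 272: P(X<433) ≈ 0.472.
Too low — raise k to concentrate. Iterating converges to k ≈ 9.68.
Then θ = 272/(9.68−1) ≈ 31.3.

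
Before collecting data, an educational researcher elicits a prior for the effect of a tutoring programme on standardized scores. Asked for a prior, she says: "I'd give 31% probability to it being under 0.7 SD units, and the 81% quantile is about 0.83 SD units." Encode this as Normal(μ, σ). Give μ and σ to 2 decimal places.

The p-quantile of Normal(μ,σ) is μ + z_p·σ, with z_{0.31} = -0.4959 and z_{0.81} = 0.8779.
Eliminate σ: μ = (z₂·x₁ − z₁·x₂)/(z₂ − z₁) = (0.8779·0.7 − (-0.4959)·0.83)/1.374 = 0.75.
Then σ = (x₂ − x₁)/(z₂ − z₁) = (0.83 − 0.7)/1.374 = 0.09.

μ = 0.75, σ = 0.09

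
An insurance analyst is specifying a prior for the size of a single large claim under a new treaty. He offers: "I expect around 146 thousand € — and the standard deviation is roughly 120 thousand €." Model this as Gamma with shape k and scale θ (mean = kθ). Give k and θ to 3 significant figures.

k ≈ 1.48, θ ≈ 98.6

For Gamma(k, scale θ): mean = kθ, variance = kθ², so CV = 1/√k.
CV = SD/mean = 120/146 = 0.8219, hence k = 1/CV² = 1.48.
Then θ = mean/k = 146/1.48 = 98.6.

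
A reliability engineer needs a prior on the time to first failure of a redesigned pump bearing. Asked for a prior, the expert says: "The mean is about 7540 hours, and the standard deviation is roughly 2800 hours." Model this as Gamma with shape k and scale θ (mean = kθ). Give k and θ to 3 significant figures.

k ≈ 7.25, θ ≈ 1040

For Gamma(k, scale θ): mean = kθ, variance = kθ², so CV = 1/√k.
CV = SD/mean = 2800/7540 = 0.3714, hence k = 1/CV² = 7.25.
Then θ = mean/k = 7540/7.25 = 1040.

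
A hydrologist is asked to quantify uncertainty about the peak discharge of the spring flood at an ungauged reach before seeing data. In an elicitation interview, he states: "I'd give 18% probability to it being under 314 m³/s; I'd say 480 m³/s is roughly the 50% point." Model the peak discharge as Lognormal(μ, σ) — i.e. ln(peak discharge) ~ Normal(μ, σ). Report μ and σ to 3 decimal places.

If T ~ Lognormal(μ,σ) then ln T ~ Normal(μ,σ), so the p-quantile of ln T is μ + z_p·σ.
ln(314) = 5.749 and ln(480) = 6.174; z_{0.18} = -0.9154, z_{0.5} = 0.
σ = (6.174 − 5.749)/(0 − (-0.9154)) = 0.464.
μ = 5.749 − (-0.9154)·0.464 = 6.174.

μ ≈ 6.174, σ ≈ 0.464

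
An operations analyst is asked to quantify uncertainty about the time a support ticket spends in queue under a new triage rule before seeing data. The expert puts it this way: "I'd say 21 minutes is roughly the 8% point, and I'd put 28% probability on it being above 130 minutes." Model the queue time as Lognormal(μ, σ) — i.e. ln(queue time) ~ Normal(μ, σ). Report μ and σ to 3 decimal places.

μ ≈ 4.333, σ ≈ 0.917

If T ~ Lognormal(μ,σ) then ln T ~ Normal(μ,σ), so the p-quantile of ln T is μ + z_p·σ.
ln(21) = 3.045 and ln(130) = 4.868; z_{0.08} = -1.405, z_{0.72} = 0.5828.
σ = (4.868 − 3.045)/(0.5828 − (-1.405)) = 0.917.
μ = 3.045 − (-1.405)·0.917 = 4.333.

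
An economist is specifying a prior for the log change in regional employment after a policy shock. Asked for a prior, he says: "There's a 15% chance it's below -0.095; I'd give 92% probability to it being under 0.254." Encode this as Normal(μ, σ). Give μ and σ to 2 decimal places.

μ = 0.05, σ = 0.14

The p-quantile of Normal(μ,σ) is μ + z_p·σ, with z_{0.15} = -1.036 and z_{0.92} = 1.405.
Eliminate σ: μ = (z₂·x₁ − z₁·x₂)/(z₂ − z₁) = (1.405·-0.095 − (-1.036)·0.254)/2.442 = 0.05.
Then σ = (x₂ − x₁)/(z₂ − z₁) = (0.254 − -0.095)/2.442 = 0.14.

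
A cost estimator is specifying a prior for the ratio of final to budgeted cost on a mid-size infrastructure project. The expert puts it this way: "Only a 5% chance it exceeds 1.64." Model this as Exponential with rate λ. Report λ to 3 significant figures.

λ ≈ 1.83

P(T > 1.64) = e^(−λ·1.64) = 0.05, so λ = −ln(0.05)/1.64 = 1.83.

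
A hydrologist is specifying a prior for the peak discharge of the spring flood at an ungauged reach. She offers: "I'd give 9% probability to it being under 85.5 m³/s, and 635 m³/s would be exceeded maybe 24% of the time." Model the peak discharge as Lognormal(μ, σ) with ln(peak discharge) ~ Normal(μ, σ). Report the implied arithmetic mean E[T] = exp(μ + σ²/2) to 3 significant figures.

E[T] ≈ 514 m³/s

If T ~ Lognormal(μ,σ) then ln T ~ Normal(μ,σ), so the p-quantile of ln T is μ + z_p·σ.
ln(85.5) = 4.449 and ln(635) = 6.454; z_{0.09} = -1.341, z_{0.76} = 0.7063.
σ = (6.454 − 4.449)/(0.7063 − (-1.341)) = 0.980.
μ = 4.449 − (-1.341)·0.980 = 5.762.
E[T] = exp(μ + σ²/2) = exp(5.762 + 0.4797) = 514 m³/s.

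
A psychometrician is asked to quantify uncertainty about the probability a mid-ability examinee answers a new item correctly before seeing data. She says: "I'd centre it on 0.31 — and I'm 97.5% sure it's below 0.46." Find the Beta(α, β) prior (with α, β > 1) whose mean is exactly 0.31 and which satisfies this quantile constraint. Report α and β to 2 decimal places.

With mean 0.31 fixed, write α = 0.31s, β = 0.69s where s = α+β.
Need P(θ < 0.46) = 0.975 under Beta(0.31s, 0.69s). Normal approximation: (q−m)/√(m(1−m)/s) ≈ z_{0.975} = 1.96, so s ≈ 0.31·0.69·(1.96)²/(0.46−0.31)² = 36.5.
At s = 36.5: P(θ<0.46) ≈ 0.970. Adjusting to match 0.975 gives s ≈ 39.78.
So α = 0.31·39.78 ≈ 12.33, β = 0.69·39.78 ≈ 27.45.

α ≈ 12.33, β ≈ 27.45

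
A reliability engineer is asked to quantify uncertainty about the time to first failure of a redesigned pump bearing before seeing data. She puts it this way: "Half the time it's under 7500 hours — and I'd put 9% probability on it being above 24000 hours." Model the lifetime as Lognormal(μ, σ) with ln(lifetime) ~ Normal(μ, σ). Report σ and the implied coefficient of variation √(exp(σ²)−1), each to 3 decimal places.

σ ≈ 0.868, CV ≈ 1.060

If T ~ Lognormal(μ,σ) then ln T ~ Normal(μ,σ), so the p-quantile of ln T is μ + z_p·σ.
ln(7500) = 8.923 and ln(24000) = 10.09; z_{0.5} = 0, z_{0.91} = 1.341.
σ = (10.09 − 8.923)/(1.341 − (0)) = 0.868.
μ = 8.923 − (0)·0.868 = 8.923.
CV = √(exp(σ²)−1) = √(exp(0.7526)−1) = 1.060.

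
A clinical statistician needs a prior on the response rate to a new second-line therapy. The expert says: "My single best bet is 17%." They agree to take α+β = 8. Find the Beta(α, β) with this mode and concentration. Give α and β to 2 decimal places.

For α,β > 1 the Beta mode is (α−1)/(α+β−2). With α+β = 8, the mode is (α−1)/6.
Set (α−1)/6 = 0.17 → α = 1 + 0.17·6 = 2.02.
β = 8 − α = 5.98.

α = 2.02, β = 5.98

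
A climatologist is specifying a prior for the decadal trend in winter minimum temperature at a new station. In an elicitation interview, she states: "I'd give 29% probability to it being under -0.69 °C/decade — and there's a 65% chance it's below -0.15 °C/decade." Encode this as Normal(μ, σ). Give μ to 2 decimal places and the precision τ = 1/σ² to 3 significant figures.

The p-quantile of Normal(μ,σ) is μ + z_p·σ, with z_{0.29} = -0.5534 and z_{0.65} = 0.3853.
Eliminate σ: μ = (z₂·x₁ − z₁·x₂)/(z₂ − z₁) = (0.3853·-0.69 − (-0.5534)·-0.15)/0.9387 = -0.37.
Then σ = (x₂ − x₁)/(z₂ − z₁) = (-0.15 − -0.69)/0.9387 = 0.58.
Precision τ = 1/σ² = 1/0.5753² = 3.02.

μ = -0.37, τ = 3.02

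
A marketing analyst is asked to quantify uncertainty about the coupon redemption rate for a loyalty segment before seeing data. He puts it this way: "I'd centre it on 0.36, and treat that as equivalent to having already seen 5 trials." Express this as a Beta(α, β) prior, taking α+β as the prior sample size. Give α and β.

Under the effective-sample-size interpretation, Beta(α, β) has prior mean α/(α+β) and prior sample size α+β.
So α+β = 5 and α/(α+β) = 0.36, giving α = 0.36·5 = 1.8 and β = 5 − 1.8 = 3.2.

α = 1.8, β = 3.2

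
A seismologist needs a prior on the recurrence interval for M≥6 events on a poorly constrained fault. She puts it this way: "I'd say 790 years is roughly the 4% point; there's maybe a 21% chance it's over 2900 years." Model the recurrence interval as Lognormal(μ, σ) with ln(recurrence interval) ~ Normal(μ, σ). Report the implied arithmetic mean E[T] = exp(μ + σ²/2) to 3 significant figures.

E[T] ≈ 2190 years

If T ~ Lognormal(μ,σ) then ln T ~ Normal(μ,σ), so the p-quantile of ln T is μ + z_p·σ.
ln(790) = 6.672 and ln(2900) = 7.972; z_{0.04} = -1.751, z_{0.79} = 0.8064.
σ = (7.972 − 6.672)/(0.8064 − (-1.751)) = 0.509.
μ = 6.672 − (-1.751)·0.509 = 7.562.
E[T] = exp(μ + σ²/2) = exp(7.562 + 0.1293) = 2190 years.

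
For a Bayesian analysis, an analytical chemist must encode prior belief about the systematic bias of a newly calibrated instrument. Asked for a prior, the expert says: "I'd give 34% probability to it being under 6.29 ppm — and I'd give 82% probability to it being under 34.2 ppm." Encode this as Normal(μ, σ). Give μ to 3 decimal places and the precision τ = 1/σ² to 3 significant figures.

μ = 14.960, τ = 0.00226

For Normal(μ,σ), the p-quantile is μ + z_p·σ. Here z_{0.34} = -0.4125, z_{0.82} = 0.9154.
So 6.29 = μ − 0.4125σ and 34.2 = μ + 0.9154σ.
Subtracting: σ = (34.2 − 6.29)/(0.9154 − (-0.4125)) = 21.019.
Then μ = 6.29 − (-0.4125)·21.019 = 14.960.
Precision τ = 1/σ² = 1/21.02² = 0.00226.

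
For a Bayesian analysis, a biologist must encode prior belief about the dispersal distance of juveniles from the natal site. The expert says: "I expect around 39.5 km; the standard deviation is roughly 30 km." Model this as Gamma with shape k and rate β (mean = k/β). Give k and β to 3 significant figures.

k ≈ 1.73, β ≈ 0.0439

For Gamma(k, rate β): mean = k/β, variance = k/β², so CV = 1/√k.
CV = SD/mean = 30/39.5 = 0.7595, hence k = 1/CV² = 1.73.
Then β = k/mean = 1.73/39.5 = 0.0439.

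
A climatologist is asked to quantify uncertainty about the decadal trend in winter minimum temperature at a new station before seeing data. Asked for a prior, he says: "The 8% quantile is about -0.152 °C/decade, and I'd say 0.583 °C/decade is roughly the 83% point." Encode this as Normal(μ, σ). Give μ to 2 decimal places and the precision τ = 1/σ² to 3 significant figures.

μ = 0.29, τ = 10.3

The p-quantile of Normal(μ,σ) is μ + z_p·σ, with z_{0.08} = -1.405 and z_{0.83} = 0.9542.
Eliminate σ: μ = (z₂·x₁ − z₁·x₂)/(z₂ − z₁) = (0.9542·-0.152 − (-1.405)·0.583)/2.359 = 0.29.
Then σ = (x₂ − x₁)/(z₂ − z₁) = (0.583 − -0.152)/2.359 = 0.31.
Precision τ = 1/σ² = 1/0.3115² = 10.3.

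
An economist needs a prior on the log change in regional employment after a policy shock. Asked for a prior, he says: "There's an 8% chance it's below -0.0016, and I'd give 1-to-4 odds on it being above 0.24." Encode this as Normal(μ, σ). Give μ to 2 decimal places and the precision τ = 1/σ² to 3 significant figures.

μ = 0.15, τ = 86.5

For Normal(μ,σ), the p-quantile is μ + z_p·σ. Here z_{0.08} = -1.405, z_{0.8} = 0.8416.
So -0.0016 = μ − 1.405σ and 0.24 = μ + 0.8416σ.
Subtracting: σ = (0.24 − -0.0016)/(0.8416 − (-1.405)) = 0.11.
Then μ = -0.0016 − (-1.405)·0.11 = 0.15.
Precision τ = 1/σ² = 1/0.1075² = 86.5.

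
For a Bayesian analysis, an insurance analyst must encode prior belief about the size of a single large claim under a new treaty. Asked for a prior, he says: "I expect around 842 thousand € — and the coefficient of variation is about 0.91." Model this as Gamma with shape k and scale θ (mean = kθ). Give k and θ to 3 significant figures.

k ≈ 1.21, θ ≈ 697

For Gamma(k, scale θ): mean = kθ, variance = kθ², so CV = 1/√k.
CV = 0.91, hence k = 1/CV² = 1.21.
Then θ = mean/k = 842/1.21 = 697.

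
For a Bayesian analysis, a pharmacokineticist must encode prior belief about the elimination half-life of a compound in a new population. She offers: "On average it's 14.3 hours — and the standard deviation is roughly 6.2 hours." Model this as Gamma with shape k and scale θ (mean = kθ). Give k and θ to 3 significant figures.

k ≈ 5.32, θ ≈ 2.69

For Gamma(k, scale θ): mean = kθ, variance = kθ², so CV = 1/√k.
CV = SD/mean = 6.2/14.3 = 0.4336, hence k = 1/CV² = 5.32.
Then θ = mean/k = 14.3/5.32 = 2.69.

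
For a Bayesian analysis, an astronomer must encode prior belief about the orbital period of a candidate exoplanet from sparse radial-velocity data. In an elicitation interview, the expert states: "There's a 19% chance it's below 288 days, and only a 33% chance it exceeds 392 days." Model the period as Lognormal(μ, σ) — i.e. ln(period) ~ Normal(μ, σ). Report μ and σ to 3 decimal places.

μ ≈ 5.868, σ ≈ 0.234

If T ~ Lognormal(μ,σ) then ln T ~ Normal(μ,σ), so the p-quantile of ln T is μ + z_p·σ.
ln(288) = 5.663 and ln(392) = 5.971; z_{0.19} = -0.8779, z_{0.67} = 0.4399.
σ = (5.971 − 5.663)/(0.4399 − (-0.8779)) = 0.234.
μ = 5.663 − (-0.8779)·0.234 = 5.868.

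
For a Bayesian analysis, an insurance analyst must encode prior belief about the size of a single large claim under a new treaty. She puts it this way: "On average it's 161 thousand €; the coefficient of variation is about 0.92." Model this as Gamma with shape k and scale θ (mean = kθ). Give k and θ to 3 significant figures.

k ≈ 1.18, θ ≈ 136

For Gamma(k, scale θ): mean = kθ, variance = kθ², so CV = 1/√k.
CV = 0.92, hence k = 1/CV² = 1.18.
Then θ = mean/k = 161/1.18 = 136.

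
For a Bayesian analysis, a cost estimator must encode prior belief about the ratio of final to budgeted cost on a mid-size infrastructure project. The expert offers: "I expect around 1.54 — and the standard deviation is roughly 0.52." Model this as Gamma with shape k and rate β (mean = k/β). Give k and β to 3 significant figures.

k ≈ 8.77, β ≈ 5.7

For Gamma(k, rate β): mean = k/β, variance = k/β², so CV = 1/√k.
CV = SD/mean = 0.52/1.54 = 0.3377, hence k = 1/CV² = 8.77.
Then β = k/mean = 8.77/1.54 = 5.7.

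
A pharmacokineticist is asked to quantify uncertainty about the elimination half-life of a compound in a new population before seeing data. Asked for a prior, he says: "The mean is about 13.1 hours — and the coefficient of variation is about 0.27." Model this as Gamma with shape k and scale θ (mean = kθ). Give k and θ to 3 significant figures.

For Gamma(k, scale θ): mean = kθ, variance = kθ², so CV = 1/√k.
CV = 0.27, hence k = 1/CV² = 13.7.
Then θ = mean/k = 13.1/13.7 = 0.955.

k ≈ 13.7, θ ≈ 0.955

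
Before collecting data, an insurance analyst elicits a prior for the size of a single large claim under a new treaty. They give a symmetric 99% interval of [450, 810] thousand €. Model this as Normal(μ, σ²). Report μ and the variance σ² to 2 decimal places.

μ = 630.00, σ² = 4883.27

A symmetric 99% interval runs μ ± z·σ with z = 2.576.
Half-width = 180, so σ = 180/2.576 = 69.880 and σ² = 4883.27.
μ is the interval midpoint, 630.00.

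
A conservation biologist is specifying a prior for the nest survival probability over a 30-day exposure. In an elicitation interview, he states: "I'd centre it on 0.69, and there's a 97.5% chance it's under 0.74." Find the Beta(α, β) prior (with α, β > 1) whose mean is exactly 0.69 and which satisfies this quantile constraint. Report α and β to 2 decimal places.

With mean 0.69 fixed, write α = 0.69s, β = 0.31s where s = α+β.
Need P(θ < 0.74) = 0.975 under Beta(0.69s, 0.31s). Normal approximation: (q−m)/√(m(1−m)/s) ≈ z_{0.975} = 1.96, so s ≈ 0.69·0.31·(1.96)²/(0.74−0.69)² = 328.7.
At s = 328.7: P(θ<0.74) ≈ 0.978. Adjusting to match 0.975 gives s ≈ 312.50.
So α = 0.69·312.50 ≈ 215.62, β = 0.31·312.50 ≈ 96.87.

α ≈ 215.62, β ≈ 96.87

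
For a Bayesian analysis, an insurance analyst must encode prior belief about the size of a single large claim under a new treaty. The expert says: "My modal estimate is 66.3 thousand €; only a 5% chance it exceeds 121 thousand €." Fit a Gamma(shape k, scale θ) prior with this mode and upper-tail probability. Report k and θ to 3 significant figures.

Gamma(k,θ) with k>1 has mode (k−1)θ, so θ = 66.3/(k−1).
Need P(X < 121) = 0.95 with θ tied to k this way. Start at k = 2, θ = 66.3: P(X<121) ≈ 0.545.
Too low — raise k to concentrate. Iterating converges to k ≈ 8.7.
Then θ = 66.3/(8.7−1) ≈ 8.62.

k ≈ 8.7, θ ≈ 8.62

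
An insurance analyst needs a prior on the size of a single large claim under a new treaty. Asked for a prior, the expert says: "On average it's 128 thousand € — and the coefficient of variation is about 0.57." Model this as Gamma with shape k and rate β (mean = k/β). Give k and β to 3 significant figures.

k ≈ 3.08, β ≈ 0.024

For Gamma(k, rate β): mean = k/β, variance = k/β², so CV = 1/√k.
CV = 0.57, hence k = 1/CV² = 3.08.
Then β = k/mean = 3.08/128 = 0.024.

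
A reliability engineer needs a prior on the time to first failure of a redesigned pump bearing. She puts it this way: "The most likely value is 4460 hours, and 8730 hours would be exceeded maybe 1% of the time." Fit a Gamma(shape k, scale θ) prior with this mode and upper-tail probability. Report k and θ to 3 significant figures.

Gamma(k,θ) with k>1 has mode (k−1)θ, so θ = 4460/(k−1).
Need P(X < 8730) = 0.99 with θ tied to k this way. Start at k = 2, θ = 4460: P(X<8730) ≈ 0.582.
Too low — raise k to concentrate. Iterating converges to k ≈ 11.9.
Then θ = 4460/(11.9−1) ≈ 408.

k ≈ 11.9, θ ≈ 408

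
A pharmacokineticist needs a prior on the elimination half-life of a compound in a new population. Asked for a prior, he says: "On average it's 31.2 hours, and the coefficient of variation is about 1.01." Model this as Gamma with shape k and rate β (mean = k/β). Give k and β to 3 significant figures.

For Gamma(k, rate β): mean = k/β, variance = k/β², so CV = 1/√k.
CV = 1.01, hence k = 1/CV² = 0.98.
Then β = k/mean = 0.98/31.2 = 0.0314.

k ≈ 0.98, β ≈ 0.0314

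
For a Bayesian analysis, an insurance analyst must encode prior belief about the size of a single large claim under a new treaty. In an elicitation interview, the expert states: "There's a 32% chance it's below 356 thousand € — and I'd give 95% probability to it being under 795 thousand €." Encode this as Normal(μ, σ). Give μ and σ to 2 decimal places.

For Normal(μ,σ), the p-quantile is μ + z_p·σ. Here z_{0.32} = -0.4677, z_{0.95} = 1.645.
So 356 = μ − 0.4677σ and 795 = μ + 1.645σ.
Subtracting: σ = (795 − 356)/(1.645 − (-0.4677)) = 207.81.
Then μ = 356 − (-0.4677)·207.81 = 453.19.

μ = 453.19, σ = 207.81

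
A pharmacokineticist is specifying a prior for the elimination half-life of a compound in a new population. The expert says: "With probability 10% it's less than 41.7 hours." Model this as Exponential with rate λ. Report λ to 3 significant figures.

P(T < 41.7) = 1 − e^(−λ·41.7) = 0.1, so λ = −ln(1−0.1)/41.7 = −ln(0.9)/41.7 = 0.00253.

λ ≈ 0.00253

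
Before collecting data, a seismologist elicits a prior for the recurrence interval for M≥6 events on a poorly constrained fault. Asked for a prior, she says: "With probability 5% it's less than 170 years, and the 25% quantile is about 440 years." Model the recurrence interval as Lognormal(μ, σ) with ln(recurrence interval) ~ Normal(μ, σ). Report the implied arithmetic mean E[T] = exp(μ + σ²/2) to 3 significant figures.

If T ~ Lognormal(μ,σ) then ln T ~ Normal(μ,σ), so the p-quantile of ln T is μ + z_p·σ.
ln(170) = 5.136 and ln(440) = 6.087; z_{0.05} = -1.645, z_{0.25} = -0.6745.
σ = (6.087 − 5.136)/(-0.6745 − (-1.645)) = 0.980.
μ = 5.136 − (-1.645)·0.980 = 6.748.
E[T] = exp(μ + σ²/2) = exp(6.748 + 0.4802) = 1380 years.

E[T] ≈ 1380 years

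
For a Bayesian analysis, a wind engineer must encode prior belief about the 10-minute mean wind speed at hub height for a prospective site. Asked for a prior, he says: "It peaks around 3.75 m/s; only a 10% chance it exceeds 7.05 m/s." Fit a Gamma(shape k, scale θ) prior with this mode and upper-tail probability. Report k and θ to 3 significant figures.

k ≈ 5.79, θ ≈ 0.782

Gamma(k,θ) with k>1 has mode (k−1)θ, so θ = 3.75/(k−1).
Need P(X < 7.05) = 0.9 with θ tied to k this way. Start at k = 2, θ = 3.75: P(X<7.05) ≈ 0.561.
Too low — raise k to concentrate. Iterating converges to k ≈ 5.79.
Then θ = 3.75/(5.79−1) ≈ 0.782.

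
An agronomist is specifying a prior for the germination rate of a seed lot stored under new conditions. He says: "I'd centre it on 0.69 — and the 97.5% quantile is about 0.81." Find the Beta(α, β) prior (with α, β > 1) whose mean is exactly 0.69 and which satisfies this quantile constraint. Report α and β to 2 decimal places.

With mean 0.69 fixed, write α = 0.69s, β = 0.31s where s = α+β.
Need P(θ < 0.81) = 0.975 under Beta(0.69s, 0.31s). Normal approximation: (q−m)/√(m(1−m)/s) ≈ z_{0.975} = 1.96, so s ≈ 0.69·0.31·(1.96)²/(0.81−0.69)² = 57.1.
At s = 57.1: P(θ<0.81) ≈ 0.983. Adjusting to match 0.975 gives s ≈ 49.11.
So α = 0.69·49.11 ≈ 33.89, β = 0.31·49.11 ≈ 15.23.

α ≈ 33.89, β ≈ 15.23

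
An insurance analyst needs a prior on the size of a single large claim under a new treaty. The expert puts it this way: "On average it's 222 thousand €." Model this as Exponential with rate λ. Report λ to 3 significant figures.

Exponential mean = 1/λ, so λ = 1/222.0 = 0.0045.

λ ≈ 0.0045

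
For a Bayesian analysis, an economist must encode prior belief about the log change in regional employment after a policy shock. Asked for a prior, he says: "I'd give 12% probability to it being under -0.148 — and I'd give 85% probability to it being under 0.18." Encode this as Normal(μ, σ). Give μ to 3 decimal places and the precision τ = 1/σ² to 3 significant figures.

μ = 0.026, τ = 45.5

For Normal(μ,σ), the p-quantile is μ + z_p·σ. Here z_{0.12} = -1.175, z_{0.85} = 1.036.
So -0.148 = μ − 1.175σ and 0.18 = μ + 1.036σ.
Subtracting: σ = (0.18 − -0.148)/(1.036 − (-1.175)) = 0.148.
Then μ = -0.148 − (-1.175)·0.148 = 0.026.
Precision τ = 1/σ² = 1/0.1483² = 45.5.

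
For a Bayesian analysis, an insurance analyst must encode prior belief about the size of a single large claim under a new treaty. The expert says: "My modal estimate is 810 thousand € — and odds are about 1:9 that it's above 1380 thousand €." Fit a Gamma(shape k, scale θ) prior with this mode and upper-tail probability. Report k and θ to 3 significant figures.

k ≈ 7.67, θ ≈ 121

Gamma(k,θ) with k>1 has mode (k−1)θ, so θ = 810/(k−1).
Need P(X < 1380) = 0.9 with θ tied to k this way. Start at k = 2, θ = 810: P(X<1380) ≈ 0.508.
Too low — raise k to concentrate. Iterating converges to k ≈ 7.67.
Then θ = 810/(7.67−1) ≈ 121.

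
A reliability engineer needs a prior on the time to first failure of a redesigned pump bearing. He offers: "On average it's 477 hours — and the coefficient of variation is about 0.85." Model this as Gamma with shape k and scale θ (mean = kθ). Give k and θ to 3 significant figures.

For Gamma(k, scale θ): mean = kθ, variance = kθ², so CV = 1/√k.
CV = 0.85, hence k = 1/CV² = 1.38.
Then θ = mean/k = 477/1.38 = 345.

k ≈ 1.38, θ ≈ 345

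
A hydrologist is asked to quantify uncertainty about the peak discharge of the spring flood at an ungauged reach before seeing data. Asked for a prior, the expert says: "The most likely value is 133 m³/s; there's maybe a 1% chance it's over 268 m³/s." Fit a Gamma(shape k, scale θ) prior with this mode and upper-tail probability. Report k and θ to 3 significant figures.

k ≈ 11, θ ≈ 13.3

Gamma(k,θ) with k>1 has mode (k−1)θ, so θ = 133/(k−1).
Need P(X < 268) = 0.99 with θ tied to k this way. Start at k = 2, θ = 133: P(X<268) ≈ 0.598.
Too low — raise k to concentrate. Iterating converges to k ≈ 11.
Then θ = 133/(11−1) ≈ 13.3.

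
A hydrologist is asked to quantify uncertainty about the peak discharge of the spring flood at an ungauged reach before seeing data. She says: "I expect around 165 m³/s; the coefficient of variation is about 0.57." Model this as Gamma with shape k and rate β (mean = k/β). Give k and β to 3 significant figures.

For Gamma(k, rate β): mean = k/β, variance = k/β², so CV = 1/√k.
CV = 0.57, hence k = 1/CV² = 3.08.
Then β = k/mean = 3.08/165 = 0.0187.

k ≈ 3.08, β ≈ 0.0187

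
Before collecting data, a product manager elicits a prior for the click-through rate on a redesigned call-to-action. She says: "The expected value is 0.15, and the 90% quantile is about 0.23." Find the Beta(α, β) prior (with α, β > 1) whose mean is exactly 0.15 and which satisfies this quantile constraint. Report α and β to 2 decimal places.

With mean 0.15 fixed, write α = 0.15s, β = 0.85s where s = α+β.
Need P(θ < 0.23) = 0.9 under Beta(0.15s, 0.85s). Normal approximation: (q−m)/√(m(1−m)/s) ≈ z_{0.9} = 1.28, so s ≈ 0.15·0.85·(1.28)²/(0.23−0.15)² = 32.7.
At s = 32.7: P(θ<0.23) ≈ 0.893. Adjusting to match 0.9 gives s ≈ 35.14.
So α = 0.15·35.14 ≈ 5.27, β = 0.85·35.14 ≈ 29.87.

α ≈ 5.27, β ≈ 29.87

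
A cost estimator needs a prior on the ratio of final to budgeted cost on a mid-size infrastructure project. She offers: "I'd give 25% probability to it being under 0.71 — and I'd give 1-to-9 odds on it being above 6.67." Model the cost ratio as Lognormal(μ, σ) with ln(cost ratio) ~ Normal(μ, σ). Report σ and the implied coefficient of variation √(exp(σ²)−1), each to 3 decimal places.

σ ≈ 1.145, CV ≈ 1.647

If T ~ Lognormal(μ,σ) then ln T ~ Normal(μ,σ), so the p-quantile of ln T is μ + z_p·σ.
ln(0.71) = -0.3425 and ln(6.67) = 1.898; z_{0.25} = -0.6745, z_{0.9} = 1.282.
σ = (1.898 − -0.3425)/(1.282 − (-0.6745)) = 1.145.
μ = -0.3425 − (-0.6745)·1.145 = 0.430.
CV = √(exp(σ²)−1) = √(exp(1.3115)−1) = 1.647.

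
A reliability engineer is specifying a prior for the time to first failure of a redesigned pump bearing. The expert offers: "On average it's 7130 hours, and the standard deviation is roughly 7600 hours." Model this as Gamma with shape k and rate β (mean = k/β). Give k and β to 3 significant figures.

For Gamma(k, rate β): mean = k/β, variance = k/β², so CV = 1/√k.
CV = SD/mean = 7600/7130 = 1.066, hence k = 1/CV² = 0.88.
Then β = k/mean = 0.88/7130 = 0.000123.

k ≈ 0.88, β ≈ 0.000123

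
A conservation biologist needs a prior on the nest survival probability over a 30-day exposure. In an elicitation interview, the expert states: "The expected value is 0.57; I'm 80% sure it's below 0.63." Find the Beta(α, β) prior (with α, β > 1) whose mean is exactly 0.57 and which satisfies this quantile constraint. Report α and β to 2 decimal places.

α ≈ 27.80, β ≈ 20.97

With mean 0.57 fixed, write α = 0.57s, β = 0.43s where s = α+β.
Need P(θ < 0.63) = 0.8 under Beta(0.57s, 0.43s). Normal approximation: (q−m)/√(m(1−m)/s) ≈ z_{0.8} = 0.842, so s ≈ 0.57·0.43·(0.842)²/(0.63−0.57)² = 48.2.
At s = 48.2: P(θ<0.63) ≈ 0.799. Adjusting to match 0.8 gives s ≈ 48.78.
So α = 0.57·48.78 ≈ 27.80, β = 0.43·48.78 ≈ 20.97.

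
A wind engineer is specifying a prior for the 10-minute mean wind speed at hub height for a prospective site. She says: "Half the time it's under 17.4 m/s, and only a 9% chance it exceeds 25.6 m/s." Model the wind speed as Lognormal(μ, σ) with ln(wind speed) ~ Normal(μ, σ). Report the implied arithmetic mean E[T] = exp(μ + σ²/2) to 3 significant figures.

If T ~ Lognormal(μ,σ) then ln T ~ Normal(μ,σ), so the p-quantile of ln T is μ + z_p·σ.
ln(17.4) = 2.856 and ln(25.6) = 3.243; z_{0.5} = 0, z_{0.91} = 1.341.
σ = (3.243 − 2.856)/(1.341 − (0)) = 0.288.
μ = 2.856 − (0)·0.288 = 2.856.
E[T] = exp(μ + σ²/2) = exp(2.856 + 0.0415) = 18.1 m/s.

E[T] ≈ 18.1 m/s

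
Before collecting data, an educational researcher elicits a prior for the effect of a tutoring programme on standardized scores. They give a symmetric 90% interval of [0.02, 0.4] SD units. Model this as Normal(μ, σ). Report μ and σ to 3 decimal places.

A symmetric 90% interval runs μ ± z·σ with z = 1.645.
Half-width = 0.19, so σ = 0.19/1.645 = 0.116.
μ is the interval midpoint, 0.210.

μ = 0.210, σ = 0.116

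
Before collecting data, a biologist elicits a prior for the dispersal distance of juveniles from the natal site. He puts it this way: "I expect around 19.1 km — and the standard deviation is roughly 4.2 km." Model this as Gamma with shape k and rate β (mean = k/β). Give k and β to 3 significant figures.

k ≈ 20.7, β ≈ 1.08

For Gamma(k, rate β): mean = k/β, variance = k/β², so CV = 1/√k.
CV = SD/mean = 4.2/19.1 = 0.2199, hence k = 1/CV² = 20.7.
Then β = k/mean = 20.7/19.1 = 1.08.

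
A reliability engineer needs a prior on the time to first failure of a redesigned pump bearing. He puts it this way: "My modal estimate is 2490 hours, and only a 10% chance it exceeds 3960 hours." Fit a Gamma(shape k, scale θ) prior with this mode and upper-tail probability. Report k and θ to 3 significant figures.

k ≈ 9.72, θ ≈ 286

Gamma(k,θ) with k>1 has mode (k−1)θ, so θ = 2490/(k−1).
Need P(X < 3960) = 0.9 with θ tied to k this way. Start at k = 2, θ = 2490: P(X<3960) ≈ 0.472.
Too low — raise k to concentrate. Iterating converges to k ≈ 9.72.
Then θ = 2490/(9.72−1) ≈ 286.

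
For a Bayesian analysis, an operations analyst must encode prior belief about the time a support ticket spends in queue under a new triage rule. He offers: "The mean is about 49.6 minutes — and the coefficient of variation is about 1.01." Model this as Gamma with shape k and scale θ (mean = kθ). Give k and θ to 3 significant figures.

k ≈ 0.98, θ ≈ 50.6

For Gamma(k, scale θ): mean = kθ, variance = kθ², so CV = 1/√k.
CV = 1.01, hence k = 1/CV² = 0.98.
Then θ = mean/k = 49.6/0.98 = 50.6.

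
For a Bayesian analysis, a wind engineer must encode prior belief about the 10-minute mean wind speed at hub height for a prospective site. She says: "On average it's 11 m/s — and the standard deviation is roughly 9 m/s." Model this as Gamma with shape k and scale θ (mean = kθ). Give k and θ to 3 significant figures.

For Gamma(k, scale θ): mean = kθ, variance = kθ², so CV = 1/√k.
CV = SD/mean = 9/11 = 0.8182, hence k = 1/CV² = 1.49.
Then θ = mean/k = 11/1.49 = 7.36.

k ≈ 1.49, θ ≈ 7.36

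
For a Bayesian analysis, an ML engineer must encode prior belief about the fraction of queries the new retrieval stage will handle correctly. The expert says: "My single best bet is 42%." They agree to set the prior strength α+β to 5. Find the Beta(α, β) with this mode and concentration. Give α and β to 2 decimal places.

For α,β > 1 the Beta mode is (α−1)/(α+β−2). With α+β = 5, the mode is (α−1)/3.
Set (α−1)/3 = 0.42 → α = 1 + 0.42·3 = 2.26.
β = 5 − α = 2.74.

α = 2.26, β = 2.74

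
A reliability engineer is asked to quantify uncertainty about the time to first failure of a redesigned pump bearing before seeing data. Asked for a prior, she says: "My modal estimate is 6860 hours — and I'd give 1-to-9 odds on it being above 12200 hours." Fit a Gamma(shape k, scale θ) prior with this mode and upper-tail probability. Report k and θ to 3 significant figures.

k ≈ 6.74, θ ≈ 1200

Gamma(k,θ) with k>1 has mode (k−1)θ, so θ = 6860/(k−1).
Need P(X < 12200) = 0.9 with θ tied to k this way. Start at k = 2, θ = 6860: P(X<12200) ≈ 0.531.
Too low — raise k to concentrate. Iterating converges to k ≈ 6.74.
Then θ = 6860/(6.74−1) ≈ 1200.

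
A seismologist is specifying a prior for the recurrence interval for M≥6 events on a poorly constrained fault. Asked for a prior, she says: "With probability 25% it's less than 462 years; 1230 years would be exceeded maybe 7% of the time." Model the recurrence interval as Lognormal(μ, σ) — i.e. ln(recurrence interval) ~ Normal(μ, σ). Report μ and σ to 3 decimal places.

If T ~ Lognormal(μ,σ) then ln T ~ Normal(μ,σ), so the p-quantile of ln T is μ + z_p·σ.
ln(462) = 6.136 and ln(1230) = 7.115; z_{0.25} = -0.6745, z_{0.93} = 1.476.
σ = (7.115 − 6.136)/(1.476 − (-0.6745)) = 0.455.
μ = 6.136 − (-0.6745)·0.455 = 6.443.

μ ≈ 6.443, σ ≈ 0.455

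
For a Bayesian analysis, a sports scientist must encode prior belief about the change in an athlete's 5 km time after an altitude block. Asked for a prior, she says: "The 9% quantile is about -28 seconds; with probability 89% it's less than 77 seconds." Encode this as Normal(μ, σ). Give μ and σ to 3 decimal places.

For Normal(μ,σ), the p-quantile is μ + z_p·σ. Here z_{0.09} = -1.341, z_{0.89} = 1.227.
So -28 = μ − 1.341σ and 77 = μ + 1.227σ.
Subtracting: σ = (77 − -28)/(1.227 − (-1.341)) = 40.899.
Then μ = -28 − (-1.341)·40.899 = 26.836.

μ = 26.836, σ = 40.899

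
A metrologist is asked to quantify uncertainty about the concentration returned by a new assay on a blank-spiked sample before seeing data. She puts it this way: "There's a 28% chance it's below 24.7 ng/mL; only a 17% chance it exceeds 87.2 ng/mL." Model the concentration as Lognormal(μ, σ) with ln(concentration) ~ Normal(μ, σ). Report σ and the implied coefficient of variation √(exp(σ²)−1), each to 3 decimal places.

σ ≈ 0.821, CV ≈ 0.980

If T ~ Lognormal(μ,σ) then ln T ~ Normal(μ,σ), so the p-quantile of ln T is μ + z_p·σ.
ln(24.7) = 3.207 and ln(87.2) = 4.468; z_{0.28} = -0.5828, z_{0.83} = 0.9542.
σ = (4.468 − 3.207)/(0.9542 − (-0.5828)) = 0.821.
μ = 3.207 − (-0.5828)·0.821 = 3.685.
CV = √(exp(σ²)−1) = √(exp(0.6735)−1) = 0.980.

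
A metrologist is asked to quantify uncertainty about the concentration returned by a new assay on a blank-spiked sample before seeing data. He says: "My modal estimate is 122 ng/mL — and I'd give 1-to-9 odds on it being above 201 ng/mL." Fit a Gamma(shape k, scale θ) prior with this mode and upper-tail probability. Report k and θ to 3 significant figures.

k ≈ 8.57, θ ≈ 16.1

Gamma(k,θ) with k>1 has mode (k−1)θ, so θ = 122/(k−1).
Need P(X < 201) = 0.9 with θ tied to k this way. Start at k = 2, θ = 122: P(X<201) ≈ 0.490.
Too low — raise k to concentrate. Iterating converges to k ≈ 8.57.
Then θ = 122/(8.57−1) ≈ 16.1.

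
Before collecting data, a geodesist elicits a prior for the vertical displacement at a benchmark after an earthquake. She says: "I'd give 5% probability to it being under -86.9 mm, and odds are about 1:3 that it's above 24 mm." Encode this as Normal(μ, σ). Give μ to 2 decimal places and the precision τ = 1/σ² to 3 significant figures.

The p-quantile of Normal(μ,σ) is μ + z_p·σ, with z_{0.05} = -1.645 and z_{0.75} = 0.6745.
Eliminate σ: μ = (z₂·x₁ − z₁·x₂)/(z₂ − z₁) = (0.6745·-86.9 − (-1.645)·24)/2.319 = -8.25.
Then σ = (x₂ − x₁)/(z₂ − z₁) = (24 − -86.9)/2.319 = 47.82.
Precision τ = 1/σ² = 1/47.82² = 0.000437.

μ = -8.25, τ = 0.000437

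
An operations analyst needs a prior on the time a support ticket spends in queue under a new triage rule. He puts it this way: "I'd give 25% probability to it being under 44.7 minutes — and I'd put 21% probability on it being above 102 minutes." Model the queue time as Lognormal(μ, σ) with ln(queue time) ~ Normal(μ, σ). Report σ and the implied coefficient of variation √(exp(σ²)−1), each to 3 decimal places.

σ ≈ 0.557, CV ≈ 0.603

If T ~ Lognormal(μ,σ) then ln T ~ Normal(μ,σ), so the p-quantile of ln T is μ + z_p·σ.
ln(44.7) = 3.8 and ln(102) = 4.625; z_{0.25} = -0.6745, z_{0.79} = 0.8064.
σ = (4.625 − 3.8)/(0.8064 − (-0.6745)) = 0.557.
μ = 3.8 − (-0.6745)·0.557 = 4.176.
CV = √(exp(σ²)−1) = √(exp(0.3103)−1) = 0.603.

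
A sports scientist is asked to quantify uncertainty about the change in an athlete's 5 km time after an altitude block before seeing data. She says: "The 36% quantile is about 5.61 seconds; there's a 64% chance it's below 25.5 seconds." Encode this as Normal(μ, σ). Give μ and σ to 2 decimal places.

μ = 15.55, σ = 27.74

For Normal(μ,σ), the p-quantile is μ + z_p·σ. Here z_{0.36} = -0.3585, z_{0.64} = 0.3585.
So 5.61 = μ − 0.3585σ and 25.5 = μ + 0.3585σ.
Subtracting: σ = (25.5 − 5.61)/(0.3585 − (-0.3585)) = 27.74.
Then μ = 5.61 − (-0.3585)·27.74 = 15.55.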